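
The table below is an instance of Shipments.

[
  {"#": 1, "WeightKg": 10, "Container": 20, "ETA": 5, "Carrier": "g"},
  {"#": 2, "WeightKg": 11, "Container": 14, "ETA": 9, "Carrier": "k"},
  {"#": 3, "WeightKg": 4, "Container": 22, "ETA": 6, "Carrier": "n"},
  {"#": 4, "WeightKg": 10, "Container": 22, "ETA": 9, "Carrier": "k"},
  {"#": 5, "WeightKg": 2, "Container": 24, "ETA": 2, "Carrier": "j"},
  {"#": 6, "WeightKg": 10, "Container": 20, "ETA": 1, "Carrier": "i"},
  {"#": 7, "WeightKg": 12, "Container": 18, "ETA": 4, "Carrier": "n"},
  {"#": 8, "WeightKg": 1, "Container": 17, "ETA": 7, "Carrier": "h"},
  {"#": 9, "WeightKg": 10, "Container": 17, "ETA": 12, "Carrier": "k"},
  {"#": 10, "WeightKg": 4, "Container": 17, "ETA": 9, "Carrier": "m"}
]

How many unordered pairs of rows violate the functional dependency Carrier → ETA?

3

Carrier=k: violating pairs (2,9), (4,9) — 2 pairs.
Carrier=n: violating pairs (3,7) — 1 pair.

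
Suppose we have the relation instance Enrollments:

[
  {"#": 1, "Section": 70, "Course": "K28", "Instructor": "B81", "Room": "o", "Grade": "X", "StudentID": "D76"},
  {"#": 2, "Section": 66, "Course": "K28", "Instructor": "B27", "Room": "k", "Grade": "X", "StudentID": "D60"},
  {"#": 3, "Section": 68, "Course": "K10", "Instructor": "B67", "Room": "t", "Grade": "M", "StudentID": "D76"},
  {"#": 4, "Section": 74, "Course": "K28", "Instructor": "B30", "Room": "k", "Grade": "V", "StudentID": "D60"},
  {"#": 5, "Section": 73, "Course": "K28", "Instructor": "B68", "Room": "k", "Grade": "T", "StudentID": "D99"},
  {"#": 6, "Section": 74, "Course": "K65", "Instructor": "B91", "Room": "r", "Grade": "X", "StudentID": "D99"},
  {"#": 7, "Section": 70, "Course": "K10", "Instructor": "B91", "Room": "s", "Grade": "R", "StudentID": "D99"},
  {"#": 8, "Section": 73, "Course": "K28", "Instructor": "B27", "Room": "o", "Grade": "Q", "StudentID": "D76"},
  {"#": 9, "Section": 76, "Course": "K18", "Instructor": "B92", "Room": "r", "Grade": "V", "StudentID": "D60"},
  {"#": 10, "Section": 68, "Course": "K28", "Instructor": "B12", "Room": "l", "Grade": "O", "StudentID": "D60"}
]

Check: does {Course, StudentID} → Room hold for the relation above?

No

(Course=K28, StudentID=D76): rows 1, 8 → Room = o, o ✓
(Course=K28, StudentID=D60): rows 2, 4, 10 → Room takes values {k, l} — violation
(Course=K10, StudentID=D76): row 3 → Room = t ✓
(Course=K28, StudentID=D99): row 5 → Room = k ✓
(Course=K65, StudentID=D99): row 6 → Room = r ✓
(Course=K10, StudentID=D99): row 7 → Room = s ✓
(Course=K18, StudentID=D60): row 9 → Room = r ✓
Two rows agree on {Course, StudentID} but differ on Room, so {Course, StudentID} → Room does not hold.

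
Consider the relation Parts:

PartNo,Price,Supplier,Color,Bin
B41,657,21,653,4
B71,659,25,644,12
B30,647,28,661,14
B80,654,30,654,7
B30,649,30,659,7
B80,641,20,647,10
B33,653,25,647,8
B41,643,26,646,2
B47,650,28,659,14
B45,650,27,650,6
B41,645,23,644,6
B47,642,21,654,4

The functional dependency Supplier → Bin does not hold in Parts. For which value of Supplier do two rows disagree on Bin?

Supplier=21: 2 rows → Bin = 4, 4 ✓
Supplier=25: 2 rows → Bin takes values {12, 8} — violation
Supplier=28: 2 rows → Bin = 14, 14 ✓
Supplier=30: 2 rows → Bin = 7, 7 ✓
Supplier=20: 1 row → Bin = 10 ✓
Supplier=26: 1 row → Bin = 2 ✓
Supplier=27: 1 row → Bin = 6 ✓
Supplier=23: 1 row → Bin = 6 ✓
The only Supplier value with inconsistent Bin is Supplier=25.

25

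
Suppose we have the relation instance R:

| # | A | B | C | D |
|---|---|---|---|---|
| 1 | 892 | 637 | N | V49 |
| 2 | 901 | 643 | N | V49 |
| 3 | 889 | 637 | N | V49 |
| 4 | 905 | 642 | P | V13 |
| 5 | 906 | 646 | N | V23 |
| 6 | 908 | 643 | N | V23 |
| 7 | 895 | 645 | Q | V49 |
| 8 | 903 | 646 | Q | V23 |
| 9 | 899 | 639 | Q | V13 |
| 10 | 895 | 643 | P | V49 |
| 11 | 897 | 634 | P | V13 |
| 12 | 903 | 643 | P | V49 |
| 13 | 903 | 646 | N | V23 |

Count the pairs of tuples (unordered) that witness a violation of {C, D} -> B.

5

(C=N, D=V49): violating pairs (1,2), (2,3) — 2 pairs.
(C=P, D=V13): violating pairs (4,11) — 1 pair.
(C=N, D=V23): violating pairs (5,6), (6,13) — 2 pairs.
(C=P, D=V49): all 2 rows agree on B — 0 pairs.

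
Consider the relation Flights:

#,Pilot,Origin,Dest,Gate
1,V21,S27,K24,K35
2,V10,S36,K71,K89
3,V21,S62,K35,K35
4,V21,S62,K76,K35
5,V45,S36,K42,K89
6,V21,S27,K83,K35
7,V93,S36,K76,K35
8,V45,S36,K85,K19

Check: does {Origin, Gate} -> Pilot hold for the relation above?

(Origin=S27, Gate=K35): rows 1, 6 → Pilot = V21, V21 ✓
(Origin=S36, Gate=K89): rows 2, 5 → Pilot takes values {V10, V45} — violation
(Origin=S62, Gate=K35): rows 3, 4 → Pilot = V21, V21 ✓
(Origin=S36, Gate=K35): row 7 → Pilot = V93 ✓
(Origin=S36, Gate=K19): row 8 → Pilot = V45 ✓
Two rows agree on {Origin, Gate} but differ on Pilot, so {Origin, Gate} -> Pilot does not hold.

No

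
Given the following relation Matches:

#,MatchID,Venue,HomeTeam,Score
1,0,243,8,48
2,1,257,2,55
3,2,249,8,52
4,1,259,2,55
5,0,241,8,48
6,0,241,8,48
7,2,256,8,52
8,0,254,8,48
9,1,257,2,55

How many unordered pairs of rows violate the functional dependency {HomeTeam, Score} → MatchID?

0

(HomeTeam=8, Score=48): all 4 rows agree on MatchID — 0 pairs.
(HomeTeam=2, Score=55): all 3 rows agree on MatchID — 0 pairs.
(HomeTeam=8, Score=52): all 2 rows agree on MatchID — 0 pairs.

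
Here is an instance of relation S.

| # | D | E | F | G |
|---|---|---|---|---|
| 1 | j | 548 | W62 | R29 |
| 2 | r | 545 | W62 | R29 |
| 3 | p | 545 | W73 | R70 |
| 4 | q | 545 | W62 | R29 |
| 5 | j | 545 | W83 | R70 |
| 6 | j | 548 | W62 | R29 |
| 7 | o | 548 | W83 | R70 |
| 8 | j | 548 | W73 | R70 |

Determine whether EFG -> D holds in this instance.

(E=548, F=W62, G=R29): rows 1, 6 → D = j, j ✓
(E=545, F=W62, G=R29): rows 2, 4 → D takes values {r, q} — violation
(E=545, F=W73, G=R70): row 3 → D = p ✓
(E=545, F=W83, G=R70): row 5 → D = j ✓
(E=548, F=W83, G=R70): row 7 → D = o ✓
(E=548, F=W73, G=R70): row 8 → D = j ✓
Two rows agree on EFG but differ on D, so EFG -> D does not hold.

No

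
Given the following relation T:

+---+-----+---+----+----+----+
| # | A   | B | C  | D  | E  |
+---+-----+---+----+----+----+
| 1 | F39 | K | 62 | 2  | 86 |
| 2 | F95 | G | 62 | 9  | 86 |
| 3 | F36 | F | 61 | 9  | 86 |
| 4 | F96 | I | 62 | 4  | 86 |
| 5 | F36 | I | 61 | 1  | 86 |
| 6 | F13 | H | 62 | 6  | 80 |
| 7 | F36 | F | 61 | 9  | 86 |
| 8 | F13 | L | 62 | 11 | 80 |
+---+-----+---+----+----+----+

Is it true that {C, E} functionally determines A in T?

No

(C=62, E=86): rows 1, 2, 4 → A takes values {F39, F95, F96} — violation
(C=61, E=86): rows 3, 5, 7 → A = F36, F36, F36 ✓
(C=62, E=80): rows 6, 8 → A = F13, F13 ✓
Two rows agree on {C, E} but differ on A, so {C, E} → A does not hold.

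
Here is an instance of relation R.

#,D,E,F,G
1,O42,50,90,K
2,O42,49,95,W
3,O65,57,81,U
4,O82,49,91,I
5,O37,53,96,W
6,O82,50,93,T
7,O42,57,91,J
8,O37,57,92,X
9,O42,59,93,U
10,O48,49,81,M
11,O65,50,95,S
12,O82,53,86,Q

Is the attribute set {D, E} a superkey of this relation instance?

Yes

All 12 rows have distinct {D, E} values, so {D, E} → (all attributes) holds and {D, E} is a superkey.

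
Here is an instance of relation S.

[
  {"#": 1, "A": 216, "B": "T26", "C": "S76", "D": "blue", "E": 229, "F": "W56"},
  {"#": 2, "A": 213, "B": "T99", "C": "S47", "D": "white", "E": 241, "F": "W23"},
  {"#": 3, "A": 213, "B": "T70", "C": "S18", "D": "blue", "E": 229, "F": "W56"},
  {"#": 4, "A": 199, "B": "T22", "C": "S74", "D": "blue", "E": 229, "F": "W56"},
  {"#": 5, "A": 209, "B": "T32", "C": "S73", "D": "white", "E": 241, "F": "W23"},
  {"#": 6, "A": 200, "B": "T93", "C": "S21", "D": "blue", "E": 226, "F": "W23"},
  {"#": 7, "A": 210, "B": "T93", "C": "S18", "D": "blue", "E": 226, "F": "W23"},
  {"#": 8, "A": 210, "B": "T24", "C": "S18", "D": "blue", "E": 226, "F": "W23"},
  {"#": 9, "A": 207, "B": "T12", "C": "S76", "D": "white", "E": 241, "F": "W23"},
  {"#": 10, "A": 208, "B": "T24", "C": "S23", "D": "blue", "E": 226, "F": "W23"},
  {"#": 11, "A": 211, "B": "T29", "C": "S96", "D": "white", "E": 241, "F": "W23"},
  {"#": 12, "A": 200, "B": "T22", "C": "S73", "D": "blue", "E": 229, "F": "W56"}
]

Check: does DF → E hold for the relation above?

Yes

(D=blue, F=W56): rows 1, 3, 4, 12 → E = 229, 229, 229, 229 ✓
(D=white, F=W23): rows 2, 5, 9, 11 → E = 241, 241, 241, 241 ✓
(D=blue, F=W23): rows 6, 7, 8, 10 → E = 226, 226, 226, 226 ✓
Every DF value is associated with a single E value, so DF → E holds.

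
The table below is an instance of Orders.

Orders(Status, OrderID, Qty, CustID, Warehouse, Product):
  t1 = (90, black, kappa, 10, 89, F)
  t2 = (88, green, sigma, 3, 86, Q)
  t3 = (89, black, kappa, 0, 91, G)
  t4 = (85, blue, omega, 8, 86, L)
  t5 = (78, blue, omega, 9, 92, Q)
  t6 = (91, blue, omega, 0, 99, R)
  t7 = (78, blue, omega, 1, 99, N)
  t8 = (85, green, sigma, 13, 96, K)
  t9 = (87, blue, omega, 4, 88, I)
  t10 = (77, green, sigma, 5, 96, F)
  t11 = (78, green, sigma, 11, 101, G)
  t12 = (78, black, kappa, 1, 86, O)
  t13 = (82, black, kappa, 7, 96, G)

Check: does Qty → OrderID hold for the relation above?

Yes

Qty=kappa: rows 1, 3, 12, 13 → OrderID = black, black, black, black ✓
Qty=sigma: rows 2, 8, 10, 11 → OrderID = green, green, green, green ✓
Qty=omega: rows 4, 5, 6, 7, 9 → OrderID = blue, blue, blue, blue, blue ✓
Every Qty value is associated with a single OrderID value, so Qty → OrderID holds.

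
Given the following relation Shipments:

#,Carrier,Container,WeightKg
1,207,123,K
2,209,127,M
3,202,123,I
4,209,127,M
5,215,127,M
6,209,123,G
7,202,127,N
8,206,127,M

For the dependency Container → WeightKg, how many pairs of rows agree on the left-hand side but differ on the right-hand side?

Container=123: violating pairs (1,3), (1,6), (3,6) — 3 pairs.
Container=127: violating pairs (2,7), (4,7), (5,7), (7,8) — 4 pairs.

7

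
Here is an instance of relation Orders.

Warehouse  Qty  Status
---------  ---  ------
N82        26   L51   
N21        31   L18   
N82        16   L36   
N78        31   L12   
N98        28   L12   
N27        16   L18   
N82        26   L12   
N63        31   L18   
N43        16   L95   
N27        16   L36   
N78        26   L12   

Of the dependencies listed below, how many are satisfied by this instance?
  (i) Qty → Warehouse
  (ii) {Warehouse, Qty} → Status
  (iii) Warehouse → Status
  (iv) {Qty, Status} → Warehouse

(i) Qty → Warehouse: Qty=26: 3 rows → Warehouse takes values {N82, N78} — violation; Qty=31: 3 rows → Warehouse takes values {N21, N78, N63} — violation; Qty=16: 4 rows → Warehouse takes values {N82, N27, N43} — violation — fails.
(ii) {Warehouse, Qty} → Status: (Warehouse=N82, Qty=26): 2 rows → Status takes values {L51, L12} — violation; (Warehouse=N27, Qty=16): 2 rows → Status takes values {L18, L36} — violation — fails.
(iii) Warehouse → Status: Warehouse=N82: 3 rows → Status takes values {L51, L36, L12} — violation; Warehouse=N27: 2 rows → Status takes values {L18, L36} — violation — fails.
(iv) {Qty, Status} → Warehouse: (Qty=31, Status=L18): 2 rows → Warehouse takes values {N21, N63} — violation; (Qty=16, Status=L36): 2 rows → Warehouse takes values {N82, N27} — violation; (Qty=26, Status=L12): 2 rows → Warehouse takes values {N82, N78} — violation — fails.
None of the 4 dependencies hold.

0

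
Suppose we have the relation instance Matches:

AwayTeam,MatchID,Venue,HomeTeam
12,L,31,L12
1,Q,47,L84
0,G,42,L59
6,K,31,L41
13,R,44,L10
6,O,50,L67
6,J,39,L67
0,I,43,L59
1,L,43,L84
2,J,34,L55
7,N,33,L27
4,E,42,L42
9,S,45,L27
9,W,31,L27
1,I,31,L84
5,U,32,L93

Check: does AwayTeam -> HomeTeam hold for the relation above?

No

AwayTeam=12: 1 row → HomeTeam = L12 ✓
AwayTeam=1: 3 rows → HomeTeam = L84, L84, L84 ✓
AwayTeam=0: 2 rows → HomeTeam = L59, L59 ✓
AwayTeam=6: 3 rows → HomeTeam takes values {L41, L67} — violation
AwayTeam=13: 1 row → HomeTeam = L10 ✓
AwayTeam=2: 1 row → HomeTeam = L55 ✓
AwayTeam=7: 1 row → HomeTeam = L27 ✓
AwayTeam=4: 1 row → HomeTeam = L42 ✓
AwayTeam=9: 2 rows → HomeTeam = L27, L27 ✓
AwayTeam=5: 1 row → HomeTeam = L93 ✓
Two rows agree on AwayTeam but differ on HomeTeam, so AwayTeam -> HomeTeam does not hold.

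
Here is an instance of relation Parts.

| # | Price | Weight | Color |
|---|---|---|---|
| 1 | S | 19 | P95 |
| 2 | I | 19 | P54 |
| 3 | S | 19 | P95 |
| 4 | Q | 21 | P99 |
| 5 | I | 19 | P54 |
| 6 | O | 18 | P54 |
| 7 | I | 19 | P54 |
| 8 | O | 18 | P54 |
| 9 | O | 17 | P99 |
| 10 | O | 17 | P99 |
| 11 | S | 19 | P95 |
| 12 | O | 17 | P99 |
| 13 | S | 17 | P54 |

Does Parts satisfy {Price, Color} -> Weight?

(Price=S, Color=P95): rows 1, 3, 11 → Weight = 19, 19, 19 ✓
(Price=I, Color=P54): rows 2, 5, 7 → Weight = 19, 19, 19 ✓
(Price=Q, Color=P99): row 4 → Weight = 21 ✓
(Price=O, Color=P54): rows 6, 8 → Weight = 18, 18 ✓
(Price=O, Color=P99): rows 9, 10, 12 → Weight = 17, 17, 17 ✓
(Price=S, Color=P54): row 13 → Weight = 17 ✓
Every {Price, Color} value is associated with a single Weight value, so {Price, Color} -> Weight holds.

Yes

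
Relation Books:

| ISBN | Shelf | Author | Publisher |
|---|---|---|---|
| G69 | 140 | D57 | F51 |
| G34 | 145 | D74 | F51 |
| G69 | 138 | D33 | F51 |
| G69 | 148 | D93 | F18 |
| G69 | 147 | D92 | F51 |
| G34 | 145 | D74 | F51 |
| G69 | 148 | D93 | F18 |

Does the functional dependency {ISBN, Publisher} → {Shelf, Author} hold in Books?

No

(ISBN=G69, Publisher=F51): 3 rows → {Shelf,Author} takes values {(140, D57), (138, D33), (147, D92)} — violation
(ISBN=G34, Publisher=F51): 2 rows → {Shelf,Author} = (145, D74), (145, D74) ✓
(ISBN=G69, Publisher=F18): 2 rows → {Shelf,Author} = (148, D93), (148, D93) ✓
Two rows agree on {ISBN, Publisher} but differ on {Shelf, Author}, so {ISBN, Publisher} → {Shelf, Author} does not hold.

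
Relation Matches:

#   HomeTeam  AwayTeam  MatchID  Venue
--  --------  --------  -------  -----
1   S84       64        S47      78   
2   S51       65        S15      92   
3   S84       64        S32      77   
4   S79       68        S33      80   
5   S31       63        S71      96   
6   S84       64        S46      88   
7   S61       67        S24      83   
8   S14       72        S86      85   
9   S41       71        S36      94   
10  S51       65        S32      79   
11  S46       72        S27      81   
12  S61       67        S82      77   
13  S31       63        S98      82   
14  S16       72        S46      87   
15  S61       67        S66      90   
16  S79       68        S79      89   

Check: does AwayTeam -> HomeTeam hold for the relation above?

No

AwayTeam=64: rows 1, 3, 6 → HomeTeam = S84, S84, S84 ✓
AwayTeam=65: rows 2, 10 → HomeTeam = S51, S51 ✓
AwayTeam=68: rows 4, 16 → HomeTeam = S79, S79 ✓
AwayTeam=63: rows 5, 13 → HomeTeam = S31, S31 ✓
AwayTeam=67: rows 7, 12, 15 → HomeTeam = S61, S61, S61 ✓
AwayTeam=72: rows 8, 11, 14 → HomeTeam takes values {S14, S46, S16} — violation
AwayTeam=71: row 9 → HomeTeam = S41 ✓
Two rows agree on AwayTeam but differ on HomeTeam, so AwayTeam -> HomeTeam does not hold.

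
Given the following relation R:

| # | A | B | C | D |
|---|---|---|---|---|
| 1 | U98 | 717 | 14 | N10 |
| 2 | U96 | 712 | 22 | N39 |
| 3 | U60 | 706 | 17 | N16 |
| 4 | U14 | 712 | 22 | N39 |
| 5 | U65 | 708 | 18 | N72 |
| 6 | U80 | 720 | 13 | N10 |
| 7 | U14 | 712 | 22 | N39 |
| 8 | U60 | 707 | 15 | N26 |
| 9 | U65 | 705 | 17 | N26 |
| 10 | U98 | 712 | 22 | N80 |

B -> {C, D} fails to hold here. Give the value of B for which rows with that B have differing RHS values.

712

B=717: row 1 → {C,D} = (14, N10) ✓
B=712: rows 2, 4, 7, 10 → {C,D} takes values {(22, N39), (22, N80)} — violation
B=706: row 3 → {C,D} = (17, N16) ✓
B=708: row 5 → {C,D} = (18, N72) ✓
B=720: row 6 → {C,D} = (13, N10) ✓
B=707: row 8 → {C,D} = (15, N26) ✓
B=705: row 9 → {C,D} = (17, N26) ✓
The only B value with inconsistent RHS is B=712.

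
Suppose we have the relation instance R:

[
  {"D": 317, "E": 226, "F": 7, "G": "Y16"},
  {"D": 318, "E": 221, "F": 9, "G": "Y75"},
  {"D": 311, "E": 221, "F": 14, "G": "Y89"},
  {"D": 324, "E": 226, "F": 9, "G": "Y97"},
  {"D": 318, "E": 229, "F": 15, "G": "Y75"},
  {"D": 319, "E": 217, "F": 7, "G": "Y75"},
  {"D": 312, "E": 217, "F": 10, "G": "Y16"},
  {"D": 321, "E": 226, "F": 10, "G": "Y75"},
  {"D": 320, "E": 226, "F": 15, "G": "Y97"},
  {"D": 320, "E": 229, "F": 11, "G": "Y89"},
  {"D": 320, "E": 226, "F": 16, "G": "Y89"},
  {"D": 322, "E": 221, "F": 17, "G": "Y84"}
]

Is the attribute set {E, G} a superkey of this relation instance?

No

Two distinct rows share (E=226, G=Y97), so {E, G} does not determine every attribute — not a superkey.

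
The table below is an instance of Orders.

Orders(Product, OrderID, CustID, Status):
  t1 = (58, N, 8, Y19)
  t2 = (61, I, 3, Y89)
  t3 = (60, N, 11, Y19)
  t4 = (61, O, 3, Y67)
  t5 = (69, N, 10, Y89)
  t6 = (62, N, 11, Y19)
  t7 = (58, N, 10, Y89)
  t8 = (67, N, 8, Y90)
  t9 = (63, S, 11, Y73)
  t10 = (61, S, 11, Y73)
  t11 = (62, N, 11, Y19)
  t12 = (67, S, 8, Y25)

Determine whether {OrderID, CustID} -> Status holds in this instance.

(OrderID=N, CustID=8): rows 1, 8 → Status takes values {Y19, Y90} — violation
(OrderID=I, CustID=3): row 2 → Status = Y89 ✓
(OrderID=N, CustID=11): rows 3, 6, 11 → Status = Y19, Y19, Y19 ✓
(OrderID=O, CustID=3): row 4 → Status = Y67 ✓
(OrderID=N, CustID=10): rows 5, 7 → Status = Y89, Y89 ✓
(OrderID=S, CustID=11): rows 9, 10 → Status = Y73, Y73 ✓
(OrderID=S, CustID=8): row 12 → Status = Y25 ✓
Two rows agree on {OrderID, CustID} but differ on Status, so {OrderID, CustID} -> Status does not hold.

No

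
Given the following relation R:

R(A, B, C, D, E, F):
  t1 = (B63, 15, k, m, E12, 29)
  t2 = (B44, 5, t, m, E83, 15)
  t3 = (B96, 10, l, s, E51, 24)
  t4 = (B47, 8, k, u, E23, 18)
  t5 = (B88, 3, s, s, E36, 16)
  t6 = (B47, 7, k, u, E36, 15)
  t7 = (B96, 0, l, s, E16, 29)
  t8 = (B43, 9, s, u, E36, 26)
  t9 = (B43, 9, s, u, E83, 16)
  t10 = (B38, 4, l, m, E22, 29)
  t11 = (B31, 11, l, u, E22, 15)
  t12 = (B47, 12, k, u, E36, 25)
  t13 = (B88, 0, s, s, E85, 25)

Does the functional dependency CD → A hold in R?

(C=k, D=m): row 1 → A = B63 ✓
(C=t, D=m): row 2 → A = B44 ✓
(C=l, D=s): rows 3, 7 → A = B96, B96 ✓
(C=k, D=u): rows 4, 6, 12 → A = B47, B47, B47 ✓
(C=s, D=s): rows 5, 13 → A = B88, B88 ✓
(C=s, D=u): rows 8, 9 → A = B43, B43 ✓
(C=l, D=m): row 10 → A = B38 ✓
(C=l, D=u): row 11 → A = B31 ✓
Every CD value is associated with a single A value, so CD → A holds.

Yes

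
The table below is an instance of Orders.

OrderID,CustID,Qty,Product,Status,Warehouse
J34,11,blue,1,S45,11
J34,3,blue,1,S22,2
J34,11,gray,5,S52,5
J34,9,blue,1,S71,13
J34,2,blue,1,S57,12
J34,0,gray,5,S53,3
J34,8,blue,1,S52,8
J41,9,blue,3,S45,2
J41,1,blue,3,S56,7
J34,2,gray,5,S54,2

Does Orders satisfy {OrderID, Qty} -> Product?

Yes

(OrderID=J34, Qty=blue): 5 rows → Product = 1, 1, 1, 1, 1 ✓
(OrderID=J34, Qty=gray): 3 rows → Product = 5, 5, 5 ✓
(OrderID=J41, Qty=blue): 2 rows → Product = 3, 3 ✓
Every {OrderID, Qty} value is associated with a single Product value, so {OrderID, Qty} -> Product holds.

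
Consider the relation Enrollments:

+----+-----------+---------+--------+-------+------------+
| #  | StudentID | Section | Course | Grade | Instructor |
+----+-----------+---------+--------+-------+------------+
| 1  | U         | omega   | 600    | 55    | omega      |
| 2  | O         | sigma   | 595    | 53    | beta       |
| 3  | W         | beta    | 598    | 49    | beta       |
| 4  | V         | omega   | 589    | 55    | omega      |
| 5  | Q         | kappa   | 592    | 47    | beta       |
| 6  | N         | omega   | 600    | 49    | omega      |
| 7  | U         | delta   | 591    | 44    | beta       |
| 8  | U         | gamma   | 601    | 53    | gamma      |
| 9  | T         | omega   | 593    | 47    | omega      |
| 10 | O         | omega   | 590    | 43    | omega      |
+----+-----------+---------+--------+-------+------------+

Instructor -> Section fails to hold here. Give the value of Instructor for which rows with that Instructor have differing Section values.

beta

Instructor=omega: rows 1, 4, 6, 9, 10 → Section = omega, omega, omega, omega, omega ✓
Instructor=beta: rows 2, 3, 5, 7 → Section takes values {sigma, beta, kappa, delta} — violation
Instructor=gamma: row 8 → Section = gamma ✓
The only Instructor value with inconsistent Section is Instructor=beta.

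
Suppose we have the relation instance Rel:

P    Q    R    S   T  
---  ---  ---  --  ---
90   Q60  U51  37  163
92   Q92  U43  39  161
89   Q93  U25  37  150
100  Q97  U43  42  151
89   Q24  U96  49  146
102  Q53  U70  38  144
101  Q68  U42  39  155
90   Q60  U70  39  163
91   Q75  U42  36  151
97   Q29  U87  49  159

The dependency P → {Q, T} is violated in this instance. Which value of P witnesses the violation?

89

P=90: 2 rows → {Q,T} = (Q60, 163), (Q60, 163) ✓
P=92: 1 row → {Q,T} = (Q92, 161) ✓
P=89: 2 rows → {Q,T} takes values {(Q93, 150), (Q24, 146)} — violation
P=100: 1 row → {Q,T} = (Q97, 151) ✓
P=102: 1 row → {Q,T} = (Q53, 144) ✓
P=101: 1 row → {Q,T} = (Q68, 155) ✓
P=91: 1 row → {Q,T} = (Q75, 151) ✓
P=97: 1 row → {Q,T} = (Q29, 159) ✓
The only P value with inconsistent RHS is P=89.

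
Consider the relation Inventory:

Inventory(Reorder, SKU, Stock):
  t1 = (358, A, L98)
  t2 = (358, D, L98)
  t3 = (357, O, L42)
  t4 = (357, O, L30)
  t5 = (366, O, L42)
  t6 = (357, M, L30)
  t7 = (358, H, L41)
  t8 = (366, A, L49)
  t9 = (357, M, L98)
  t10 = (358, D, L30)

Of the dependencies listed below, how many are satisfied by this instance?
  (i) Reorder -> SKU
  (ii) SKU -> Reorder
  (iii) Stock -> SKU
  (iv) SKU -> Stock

(i) Reorder -> SKU: Reorder=358: rows 1, 2, 7, 10 → SKU takes values {A, D, H} — violation; Reorder=357: rows 3, 4, 6, 9 → SKU takes values {O, M} — violation; Reorder=366: rows 5, 8 → SKU takes values {O, A} — violation — fails.
(ii) SKU -> Reorder: SKU=A: rows 1, 8 → Reorder takes values {358, 366} — violation; SKU=O: rows 3, 4, 5 → Reorder takes values {357, 366} — violation — fails.
(iii) Stock -> SKU: Stock=L98: rows 1, 2, 9 → SKU takes values {A, D, M} — violation; Stock=L30: rows 4, 6, 10 → SKU takes values {O, M, D} — violation — fails.
(iv) SKU -> Stock: SKU=A: rows 1, 8 → Stock takes values {L98, L49} — violation; SKU=D: rows 2, 10 → Stock takes values {L98, L30} — violation; SKU=O: rows 3, 4, 5 → Stock takes values {L42, L30} — violation; SKU=M: rows 6, 9 → Stock takes values {L30, L98} — violation — fails.
None of the 4 dependencies hold.

0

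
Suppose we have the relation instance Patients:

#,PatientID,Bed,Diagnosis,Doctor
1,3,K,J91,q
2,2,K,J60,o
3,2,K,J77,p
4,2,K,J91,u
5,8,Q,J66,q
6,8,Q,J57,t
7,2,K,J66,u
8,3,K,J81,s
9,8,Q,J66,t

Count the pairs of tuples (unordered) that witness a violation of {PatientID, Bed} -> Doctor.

8

(PatientID=3, Bed=K): violating pairs (1,8) — 1 pair.
(PatientID=2, Bed=K): violating pairs (2,3), (2,4), (2,7), (3,4), (3,7) — 5 pairs.
(PatientID=8, Bed=Q): violating pairs (5,6), (5,9) — 2 pairs.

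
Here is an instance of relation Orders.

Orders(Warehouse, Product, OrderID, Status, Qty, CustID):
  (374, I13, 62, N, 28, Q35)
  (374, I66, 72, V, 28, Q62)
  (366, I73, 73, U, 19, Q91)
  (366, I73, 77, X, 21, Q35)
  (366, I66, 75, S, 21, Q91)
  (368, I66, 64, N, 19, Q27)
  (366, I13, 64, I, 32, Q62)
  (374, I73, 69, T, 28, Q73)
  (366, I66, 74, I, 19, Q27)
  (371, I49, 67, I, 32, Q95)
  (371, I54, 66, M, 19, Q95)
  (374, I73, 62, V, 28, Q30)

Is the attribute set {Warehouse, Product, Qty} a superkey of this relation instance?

No

Two distinct rows share (Warehouse=374, Product=I73, Qty=28), so {Warehouse, Product, Qty} does not determine every attribute — not a superkey.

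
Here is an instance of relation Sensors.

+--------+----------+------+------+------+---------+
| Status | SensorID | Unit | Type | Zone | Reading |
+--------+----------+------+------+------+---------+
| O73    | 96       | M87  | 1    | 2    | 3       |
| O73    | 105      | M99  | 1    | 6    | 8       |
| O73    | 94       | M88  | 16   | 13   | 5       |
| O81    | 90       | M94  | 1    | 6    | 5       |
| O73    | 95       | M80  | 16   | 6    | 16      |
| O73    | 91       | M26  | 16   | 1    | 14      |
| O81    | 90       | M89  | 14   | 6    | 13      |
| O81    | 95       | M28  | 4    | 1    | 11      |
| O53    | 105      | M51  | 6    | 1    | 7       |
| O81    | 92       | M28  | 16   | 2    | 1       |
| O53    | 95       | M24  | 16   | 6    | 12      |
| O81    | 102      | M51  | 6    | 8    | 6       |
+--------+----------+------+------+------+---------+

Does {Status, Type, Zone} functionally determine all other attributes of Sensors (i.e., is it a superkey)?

All 12 rows have distinct {Status, Type, Zone} values, so {Status, Type, Zone} → (all attributes) holds and {Status, Type, Zone} is a superkey.

Yes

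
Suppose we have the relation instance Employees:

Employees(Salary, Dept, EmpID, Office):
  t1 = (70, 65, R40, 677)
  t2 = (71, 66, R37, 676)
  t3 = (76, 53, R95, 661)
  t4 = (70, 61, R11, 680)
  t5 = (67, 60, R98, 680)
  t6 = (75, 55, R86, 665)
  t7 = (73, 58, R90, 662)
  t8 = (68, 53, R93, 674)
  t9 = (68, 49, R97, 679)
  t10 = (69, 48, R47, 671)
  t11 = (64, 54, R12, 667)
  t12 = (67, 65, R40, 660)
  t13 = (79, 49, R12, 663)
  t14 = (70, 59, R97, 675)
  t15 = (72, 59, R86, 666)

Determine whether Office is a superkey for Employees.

Rows 4 and 5 have the same Office value Office=680 but are distinct tuples, so Office does not determine every attribute — not a superkey.

No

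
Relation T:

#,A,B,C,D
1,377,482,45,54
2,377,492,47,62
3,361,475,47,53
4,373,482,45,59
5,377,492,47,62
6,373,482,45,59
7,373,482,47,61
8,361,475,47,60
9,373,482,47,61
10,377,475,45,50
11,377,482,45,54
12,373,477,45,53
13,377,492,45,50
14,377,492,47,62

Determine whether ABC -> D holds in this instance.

(A=377, B=482, C=45): rows 1, 11 → D = 54, 54 ✓
(A=377, B=492, C=47): rows 2, 5, 14 → D = 62, 62, 62 ✓
(A=361, B=475, C=47): rows 3, 8 → D takes values {53, 60} — violation
(A=373, B=482, C=45): rows 4, 6 → D = 59, 59 ✓
(A=373, B=482, C=47): rows 7, 9 → D = 61, 61 ✓
(A=377, B=475, C=45): row 10 → D = 50 ✓
(A=373, B=477, C=45): row 12 → D = 53 ✓
(A=377, B=492, C=45): row 13 → D = 50 ✓
Two rows agree on ABC but differ on D, so ABC -> D does not hold.

No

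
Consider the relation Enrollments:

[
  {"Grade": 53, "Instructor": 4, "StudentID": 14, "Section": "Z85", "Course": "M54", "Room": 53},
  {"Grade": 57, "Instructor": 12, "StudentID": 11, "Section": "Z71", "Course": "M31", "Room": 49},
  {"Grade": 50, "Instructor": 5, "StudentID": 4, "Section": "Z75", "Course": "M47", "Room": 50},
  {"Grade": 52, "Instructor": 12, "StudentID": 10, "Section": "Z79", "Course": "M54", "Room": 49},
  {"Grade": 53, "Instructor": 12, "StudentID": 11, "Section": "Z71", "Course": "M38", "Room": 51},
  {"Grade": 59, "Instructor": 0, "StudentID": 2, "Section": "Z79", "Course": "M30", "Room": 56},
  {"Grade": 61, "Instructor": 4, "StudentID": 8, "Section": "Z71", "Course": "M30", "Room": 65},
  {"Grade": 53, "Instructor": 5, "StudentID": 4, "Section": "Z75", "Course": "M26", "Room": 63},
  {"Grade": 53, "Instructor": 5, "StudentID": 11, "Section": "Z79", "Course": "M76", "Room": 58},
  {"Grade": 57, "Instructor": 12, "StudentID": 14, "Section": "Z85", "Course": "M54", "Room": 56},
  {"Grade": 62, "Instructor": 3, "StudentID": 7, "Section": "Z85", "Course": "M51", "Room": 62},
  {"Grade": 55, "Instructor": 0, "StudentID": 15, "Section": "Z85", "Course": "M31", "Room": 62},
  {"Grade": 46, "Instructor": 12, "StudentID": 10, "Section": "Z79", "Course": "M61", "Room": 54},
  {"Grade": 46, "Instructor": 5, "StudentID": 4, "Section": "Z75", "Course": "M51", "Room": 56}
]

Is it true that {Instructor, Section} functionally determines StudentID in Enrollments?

Yes

(Instructor=4, Section=Z85): 1 row → StudentID = 14 ✓
(Instructor=12, Section=Z71): 2 rows → StudentID = 11, 11 ✓
(Instructor=5, Section=Z75): 3 rows → StudentID = 4, 4, 4 ✓
(Instructor=12, Section=Z79): 2 rows → StudentID = 10, 10 ✓
(Instructor=0, Section=Z79): 1 row → StudentID = 2 ✓
(Instructor=4, Section=Z71): 1 row → StudentID = 8 ✓
(Instructor=5, Section=Z79): 1 row → StudentID = 11 ✓
(Instructor=12, Section=Z85): 1 row → StudentID = 14 ✓
(Instructor=3, Section=Z85): 1 row → StudentID = 7 ✓
(Instructor=0, Section=Z85): 1 row → StudentID = 15 ✓
Every {Instructor, Section} value is associated with a single StudentID value, so {Instructor, Section} → StudentID holds.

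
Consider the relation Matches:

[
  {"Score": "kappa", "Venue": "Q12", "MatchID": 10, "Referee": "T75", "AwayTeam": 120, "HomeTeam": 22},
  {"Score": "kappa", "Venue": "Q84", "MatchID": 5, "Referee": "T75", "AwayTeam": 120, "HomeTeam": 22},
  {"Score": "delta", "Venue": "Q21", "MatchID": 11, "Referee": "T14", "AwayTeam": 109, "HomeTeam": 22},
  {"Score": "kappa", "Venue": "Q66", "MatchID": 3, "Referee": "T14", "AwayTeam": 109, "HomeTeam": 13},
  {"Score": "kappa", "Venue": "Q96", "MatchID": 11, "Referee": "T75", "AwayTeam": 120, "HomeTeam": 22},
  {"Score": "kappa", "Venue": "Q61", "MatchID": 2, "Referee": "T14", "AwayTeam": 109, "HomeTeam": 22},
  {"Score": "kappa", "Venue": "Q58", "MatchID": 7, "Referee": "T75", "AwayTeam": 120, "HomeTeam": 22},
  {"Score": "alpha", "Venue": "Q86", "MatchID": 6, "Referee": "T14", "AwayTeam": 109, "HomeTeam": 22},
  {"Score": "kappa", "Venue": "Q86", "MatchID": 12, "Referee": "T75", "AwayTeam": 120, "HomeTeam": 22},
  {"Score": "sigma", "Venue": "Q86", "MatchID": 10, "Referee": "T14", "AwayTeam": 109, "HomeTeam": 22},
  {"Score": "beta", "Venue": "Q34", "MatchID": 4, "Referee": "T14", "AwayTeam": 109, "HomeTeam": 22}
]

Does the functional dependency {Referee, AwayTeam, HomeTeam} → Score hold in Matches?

No

(Referee=T75, AwayTeam=120, HomeTeam=22): 5 rows → Score = kappa, kappa, kappa, kappa, kappa ✓
(Referee=T14, AwayTeam=109, HomeTeam=22): 5 rows → Score takes values {delta, kappa, alpha, sigma, beta} — violation
(Referee=T14, AwayTeam=109, HomeTeam=13): 1 row → Score = kappa ✓
Two rows agree on {Referee, AwayTeam, HomeTeam} but differ on Score, so {Referee, AwayTeam, HomeTeam} → Score does not hold.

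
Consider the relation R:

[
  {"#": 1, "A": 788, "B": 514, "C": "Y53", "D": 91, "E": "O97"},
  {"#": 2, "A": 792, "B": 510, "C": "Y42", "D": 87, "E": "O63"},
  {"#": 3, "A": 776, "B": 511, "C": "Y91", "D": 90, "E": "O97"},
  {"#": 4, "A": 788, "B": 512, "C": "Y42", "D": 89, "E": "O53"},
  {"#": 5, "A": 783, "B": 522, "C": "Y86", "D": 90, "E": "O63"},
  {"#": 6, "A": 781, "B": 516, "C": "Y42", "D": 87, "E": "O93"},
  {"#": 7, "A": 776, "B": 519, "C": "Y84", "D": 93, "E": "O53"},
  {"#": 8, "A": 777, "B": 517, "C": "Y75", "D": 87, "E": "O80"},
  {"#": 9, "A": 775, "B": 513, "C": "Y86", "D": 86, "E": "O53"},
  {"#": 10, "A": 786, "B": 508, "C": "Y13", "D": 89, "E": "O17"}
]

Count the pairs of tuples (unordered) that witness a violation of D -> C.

D=87: violating pairs (2,8), (6,8) — 2 pairs.
D=90: violating pairs (3,5) — 1 pair.
D=89: violating pairs (4,10) — 1 pair.

4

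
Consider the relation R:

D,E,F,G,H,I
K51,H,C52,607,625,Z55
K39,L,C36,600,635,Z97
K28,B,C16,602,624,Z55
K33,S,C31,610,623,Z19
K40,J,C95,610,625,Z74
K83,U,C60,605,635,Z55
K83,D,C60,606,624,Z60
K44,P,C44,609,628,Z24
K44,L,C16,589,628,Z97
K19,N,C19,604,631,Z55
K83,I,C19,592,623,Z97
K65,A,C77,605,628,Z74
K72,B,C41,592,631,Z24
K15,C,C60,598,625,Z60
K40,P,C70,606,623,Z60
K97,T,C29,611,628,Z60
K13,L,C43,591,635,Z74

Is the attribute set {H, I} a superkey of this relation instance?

Yes

All 17 rows have distinct {H, I} values, so {H, I} → (all attributes) holds and {H, I} is a superkey.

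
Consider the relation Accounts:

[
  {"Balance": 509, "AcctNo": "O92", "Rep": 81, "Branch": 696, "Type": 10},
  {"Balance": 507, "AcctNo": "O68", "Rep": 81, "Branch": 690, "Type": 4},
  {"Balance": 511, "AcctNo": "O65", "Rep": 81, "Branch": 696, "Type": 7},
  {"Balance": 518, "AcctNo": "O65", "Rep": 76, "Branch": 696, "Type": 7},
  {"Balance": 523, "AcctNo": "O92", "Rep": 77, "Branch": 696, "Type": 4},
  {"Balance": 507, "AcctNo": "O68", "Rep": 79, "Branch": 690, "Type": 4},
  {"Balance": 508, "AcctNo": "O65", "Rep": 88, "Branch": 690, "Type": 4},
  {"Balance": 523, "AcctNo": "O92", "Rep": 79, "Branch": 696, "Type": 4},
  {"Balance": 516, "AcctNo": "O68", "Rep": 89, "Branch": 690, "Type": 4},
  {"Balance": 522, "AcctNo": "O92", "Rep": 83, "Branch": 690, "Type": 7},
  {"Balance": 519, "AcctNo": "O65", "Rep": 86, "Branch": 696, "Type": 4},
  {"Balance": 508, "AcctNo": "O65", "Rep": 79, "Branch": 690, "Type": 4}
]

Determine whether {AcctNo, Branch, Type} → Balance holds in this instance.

(AcctNo=O92, Branch=696, Type=10): 1 row → Balance = 509 ✓
(AcctNo=O68, Branch=690, Type=4): 3 rows → Balance takes values {507, 516} — violation
(AcctNo=O65, Branch=696, Type=7): 2 rows → Balance takes values {511, 518} — violation
(AcctNo=O92, Branch=696, Type=4): 2 rows → Balance = 523, 523 ✓
(AcctNo=O65, Branch=690, Type=4): 2 rows → Balance = 508, 508 ✓
(AcctNo=O92, Branch=690, Type=7): 1 row → Balance = 522 ✓
(AcctNo=O65, Branch=696, Type=4): 1 row → Balance = 519 ✓
Two rows agree on {AcctNo, Branch, Type} but differ on Balance, so {AcctNo, Branch, Type} → Balance does not hold.

No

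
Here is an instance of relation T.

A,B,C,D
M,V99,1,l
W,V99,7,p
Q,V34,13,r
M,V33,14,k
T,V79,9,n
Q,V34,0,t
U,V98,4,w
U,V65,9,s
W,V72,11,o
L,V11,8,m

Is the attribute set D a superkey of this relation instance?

All 10 rows have distinct D values, so D → (all attributes) holds and D is a superkey.

Yes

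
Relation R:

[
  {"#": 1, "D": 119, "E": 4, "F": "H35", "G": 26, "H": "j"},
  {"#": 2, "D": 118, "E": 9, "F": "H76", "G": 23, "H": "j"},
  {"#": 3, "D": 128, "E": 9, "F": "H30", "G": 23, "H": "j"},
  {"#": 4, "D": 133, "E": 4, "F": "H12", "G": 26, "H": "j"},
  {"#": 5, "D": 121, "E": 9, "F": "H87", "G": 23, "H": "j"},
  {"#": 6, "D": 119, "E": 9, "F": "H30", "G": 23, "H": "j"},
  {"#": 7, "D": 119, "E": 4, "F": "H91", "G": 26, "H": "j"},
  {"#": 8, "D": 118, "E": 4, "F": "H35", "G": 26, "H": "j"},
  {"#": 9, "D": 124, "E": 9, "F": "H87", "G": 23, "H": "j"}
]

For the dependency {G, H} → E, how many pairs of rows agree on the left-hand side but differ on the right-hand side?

0

(G=26, H=j): all 4 rows agree on E — 0 pairs.
(G=23, H=j): all 5 rows agree on E — 0 pairs.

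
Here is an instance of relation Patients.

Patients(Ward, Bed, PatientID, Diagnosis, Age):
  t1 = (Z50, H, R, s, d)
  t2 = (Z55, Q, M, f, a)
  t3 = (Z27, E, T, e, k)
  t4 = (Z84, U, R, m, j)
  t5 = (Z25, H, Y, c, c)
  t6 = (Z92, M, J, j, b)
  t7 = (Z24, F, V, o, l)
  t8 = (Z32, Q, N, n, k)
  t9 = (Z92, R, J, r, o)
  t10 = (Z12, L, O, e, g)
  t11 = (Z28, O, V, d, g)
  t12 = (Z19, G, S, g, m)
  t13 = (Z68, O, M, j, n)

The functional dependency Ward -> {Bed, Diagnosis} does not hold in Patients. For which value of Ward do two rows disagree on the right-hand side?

Ward=Z50: row 1 → {Bed,Diagnosis} = (H, s) ✓
Ward=Z55: row 2 → {Bed,Diagnosis} = (Q, f) ✓
Ward=Z27: row 3 → {Bed,Diagnosis} = (E, e) ✓
Ward=Z84: row 4 → {Bed,Diagnosis} = (U, m) ✓
Ward=Z25: row 5 → {Bed,Diagnosis} = (H, c) ✓
Ward=Z92: rows 6, 9 → {Bed,Diagnosis} takes values {(M, j), (R, r)} — violation
Ward=Z24: row 7 → {Bed,Diagnosis} = (F, o) ✓
Ward=Z32: row 8 → {Bed,Diagnosis} = (Q, n) ✓
Ward=Z12: row 10 → {Bed,Diagnosis} = (L, e) ✓
Ward=Z28: row 11 → {Bed,Diagnosis} = (O, d) ✓
Ward=Z19: row 12 → {Bed,Diagnosis} = (G, g) ✓
Ward=Z68: row 13 → {Bed,Diagnosis} = (O, j) ✓
The only Ward value with inconsistent RHS is Ward=Z92.

Z92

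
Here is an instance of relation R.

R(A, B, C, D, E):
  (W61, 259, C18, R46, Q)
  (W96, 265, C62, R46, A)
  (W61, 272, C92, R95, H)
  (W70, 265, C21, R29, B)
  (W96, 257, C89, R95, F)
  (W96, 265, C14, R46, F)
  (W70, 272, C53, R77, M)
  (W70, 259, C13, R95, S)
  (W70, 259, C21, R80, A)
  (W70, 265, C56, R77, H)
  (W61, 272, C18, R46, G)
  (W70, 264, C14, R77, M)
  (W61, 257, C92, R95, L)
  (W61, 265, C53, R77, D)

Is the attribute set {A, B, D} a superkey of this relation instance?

Two distinct rows share (A=W96, B=265, D=R46), so {A, B, D} does not determine every attribute — not a superkey.

No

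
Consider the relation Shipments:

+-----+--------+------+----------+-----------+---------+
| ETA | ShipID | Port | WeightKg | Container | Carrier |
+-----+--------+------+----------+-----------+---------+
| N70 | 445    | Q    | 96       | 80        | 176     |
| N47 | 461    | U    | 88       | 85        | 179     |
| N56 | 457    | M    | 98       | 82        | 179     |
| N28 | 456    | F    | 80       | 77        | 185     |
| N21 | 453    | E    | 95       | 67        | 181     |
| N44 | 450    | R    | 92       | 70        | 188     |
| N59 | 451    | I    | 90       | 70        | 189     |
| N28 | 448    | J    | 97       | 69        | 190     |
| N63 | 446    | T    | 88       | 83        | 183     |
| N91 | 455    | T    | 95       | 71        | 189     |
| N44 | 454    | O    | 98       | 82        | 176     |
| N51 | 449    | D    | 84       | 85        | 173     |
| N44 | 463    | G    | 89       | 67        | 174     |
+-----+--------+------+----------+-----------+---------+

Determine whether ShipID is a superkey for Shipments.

All 13 rows have distinct ShipID values, so ShipID → (all attributes) holds and ShipID is a superkey.

Yes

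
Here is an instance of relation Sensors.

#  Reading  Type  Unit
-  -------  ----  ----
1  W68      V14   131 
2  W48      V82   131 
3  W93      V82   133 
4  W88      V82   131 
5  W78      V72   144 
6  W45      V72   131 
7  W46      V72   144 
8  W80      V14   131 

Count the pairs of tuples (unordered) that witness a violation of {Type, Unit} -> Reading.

(Type=V14, Unit=131): violating pairs (1,8) — 1 pair.
(Type=V82, Unit=131): violating pairs (2,4) — 1 pair.
(Type=V72, Unit=144): violating pairs (5,7) — 1 pair.

3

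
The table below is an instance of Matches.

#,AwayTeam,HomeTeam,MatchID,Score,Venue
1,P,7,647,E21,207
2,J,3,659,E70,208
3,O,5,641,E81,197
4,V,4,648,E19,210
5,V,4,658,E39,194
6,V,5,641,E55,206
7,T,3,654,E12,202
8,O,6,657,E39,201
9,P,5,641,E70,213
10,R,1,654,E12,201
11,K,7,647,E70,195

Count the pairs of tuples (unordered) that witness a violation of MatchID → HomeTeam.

1

MatchID=647: all 2 rows agree on HomeTeam — 0 pairs.
MatchID=641: all 3 rows agree on HomeTeam — 0 pairs.
MatchID=654: violating pairs (7,10) — 1 pair.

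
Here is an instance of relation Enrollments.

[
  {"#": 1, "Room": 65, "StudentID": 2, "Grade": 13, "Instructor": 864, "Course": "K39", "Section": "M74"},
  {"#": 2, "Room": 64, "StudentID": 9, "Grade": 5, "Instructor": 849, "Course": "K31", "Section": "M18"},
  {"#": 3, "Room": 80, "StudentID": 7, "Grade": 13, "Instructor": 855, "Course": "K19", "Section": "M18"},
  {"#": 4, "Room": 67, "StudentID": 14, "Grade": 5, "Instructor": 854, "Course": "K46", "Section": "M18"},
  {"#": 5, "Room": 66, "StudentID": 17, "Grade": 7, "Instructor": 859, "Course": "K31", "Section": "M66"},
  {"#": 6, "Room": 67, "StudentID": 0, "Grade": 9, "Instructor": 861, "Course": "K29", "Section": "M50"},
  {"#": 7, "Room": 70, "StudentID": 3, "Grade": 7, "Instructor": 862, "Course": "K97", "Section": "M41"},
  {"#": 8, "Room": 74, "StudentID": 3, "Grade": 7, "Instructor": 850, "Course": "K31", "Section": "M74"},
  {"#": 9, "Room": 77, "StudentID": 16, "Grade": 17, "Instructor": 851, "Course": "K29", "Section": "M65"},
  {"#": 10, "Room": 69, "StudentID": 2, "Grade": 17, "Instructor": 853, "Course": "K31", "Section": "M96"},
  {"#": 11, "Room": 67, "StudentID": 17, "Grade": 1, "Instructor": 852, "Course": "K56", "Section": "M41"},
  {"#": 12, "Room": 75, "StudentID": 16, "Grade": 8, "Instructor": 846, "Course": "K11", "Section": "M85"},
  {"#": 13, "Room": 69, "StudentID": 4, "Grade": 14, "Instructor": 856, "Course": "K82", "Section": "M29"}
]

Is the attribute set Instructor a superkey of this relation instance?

All 13 rows have distinct Instructor values, so Instructor → (all attributes) holds and Instructor is a superkey.

Yes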